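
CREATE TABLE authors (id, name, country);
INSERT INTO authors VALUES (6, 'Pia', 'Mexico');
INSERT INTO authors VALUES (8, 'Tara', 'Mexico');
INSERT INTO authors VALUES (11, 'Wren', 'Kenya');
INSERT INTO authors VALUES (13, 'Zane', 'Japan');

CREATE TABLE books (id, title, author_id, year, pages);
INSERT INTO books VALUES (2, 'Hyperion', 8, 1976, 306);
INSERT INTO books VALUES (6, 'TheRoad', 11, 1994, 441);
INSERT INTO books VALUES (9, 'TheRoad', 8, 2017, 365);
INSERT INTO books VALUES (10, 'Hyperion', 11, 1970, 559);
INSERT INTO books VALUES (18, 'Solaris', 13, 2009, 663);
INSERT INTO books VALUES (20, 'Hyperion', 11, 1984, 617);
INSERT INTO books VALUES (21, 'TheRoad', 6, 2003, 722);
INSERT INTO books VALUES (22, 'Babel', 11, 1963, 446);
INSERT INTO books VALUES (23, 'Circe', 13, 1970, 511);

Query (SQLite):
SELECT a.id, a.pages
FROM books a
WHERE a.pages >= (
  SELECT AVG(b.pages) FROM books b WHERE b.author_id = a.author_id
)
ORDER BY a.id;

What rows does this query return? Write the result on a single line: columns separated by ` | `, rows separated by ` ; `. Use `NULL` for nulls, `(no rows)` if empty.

9 | 365 ; 10 | 559 ; 18 | 663 ; 20 | 617 ; 21 | 722

For each books row a, compute AVG(pages) over rows sharing a.author_id.
Keep row a if a.pages >= that per-group AVG.
  author_id=6: AVG(pages) = 722.0
  author_id=8: AVG(pages) = 335.5
  author_id=11: AVG(pages) = 515.75
  author_id=13: AVG(pages) = 587.0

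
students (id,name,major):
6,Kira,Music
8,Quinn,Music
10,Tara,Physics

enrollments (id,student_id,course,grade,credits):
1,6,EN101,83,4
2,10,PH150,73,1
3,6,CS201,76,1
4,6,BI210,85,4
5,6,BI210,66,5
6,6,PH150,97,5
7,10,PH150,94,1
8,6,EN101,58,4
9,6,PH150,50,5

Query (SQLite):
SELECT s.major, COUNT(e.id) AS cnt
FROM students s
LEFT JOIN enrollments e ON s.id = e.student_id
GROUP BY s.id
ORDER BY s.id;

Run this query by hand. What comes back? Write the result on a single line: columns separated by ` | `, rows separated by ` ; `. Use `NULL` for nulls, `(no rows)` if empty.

LEFT JOIN keeps every students row; unmatched ones get NULL for enrollments columns.
Group by students.id and compute COUNT(e.id). COUNT(col) of an all-NULL group is 0.
  6: ids {1, 3, 4, 5, 6, 8, 9} → COUNT(e.id)=7
  8: ids {—} → COUNT(e.id)=0
  10: ids {2, 7} → COUNT(e.id)=2

Music | 7 ; Music | 0 ; Physics | 2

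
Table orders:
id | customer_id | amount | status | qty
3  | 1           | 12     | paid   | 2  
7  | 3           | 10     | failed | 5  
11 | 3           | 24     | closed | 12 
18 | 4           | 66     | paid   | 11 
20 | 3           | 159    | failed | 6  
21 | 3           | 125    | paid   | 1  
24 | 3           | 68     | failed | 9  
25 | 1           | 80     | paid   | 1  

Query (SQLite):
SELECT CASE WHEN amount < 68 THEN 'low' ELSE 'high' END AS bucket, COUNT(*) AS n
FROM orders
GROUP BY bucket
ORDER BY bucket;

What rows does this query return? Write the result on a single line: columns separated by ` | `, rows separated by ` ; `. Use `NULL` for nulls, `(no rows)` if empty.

high | 4 ; low | 4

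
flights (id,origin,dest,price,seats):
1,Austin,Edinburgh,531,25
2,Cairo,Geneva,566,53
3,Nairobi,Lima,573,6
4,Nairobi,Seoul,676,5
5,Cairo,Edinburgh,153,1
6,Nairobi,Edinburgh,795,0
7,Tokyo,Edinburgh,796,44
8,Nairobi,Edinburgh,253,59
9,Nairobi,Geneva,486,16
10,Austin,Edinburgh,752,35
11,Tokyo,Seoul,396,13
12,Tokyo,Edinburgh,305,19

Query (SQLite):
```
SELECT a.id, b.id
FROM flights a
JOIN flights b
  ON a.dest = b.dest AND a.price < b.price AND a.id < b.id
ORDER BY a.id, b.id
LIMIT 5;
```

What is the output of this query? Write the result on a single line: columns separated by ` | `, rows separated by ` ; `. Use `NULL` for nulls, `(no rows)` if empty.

1 | 6 ; 1 | 7 ; 1 | 10 ; 5 | 6 ; 5 | 7

Pairs (a,b) with same dest, a.price < b.price, a.id < b.id.
dest groups: Edinburgh:{1,5,6,7,8,10,12} Geneva:{2,9} Lima:{3} Seoul:{4,11}
Ordered by (a.id, b.id); first 5.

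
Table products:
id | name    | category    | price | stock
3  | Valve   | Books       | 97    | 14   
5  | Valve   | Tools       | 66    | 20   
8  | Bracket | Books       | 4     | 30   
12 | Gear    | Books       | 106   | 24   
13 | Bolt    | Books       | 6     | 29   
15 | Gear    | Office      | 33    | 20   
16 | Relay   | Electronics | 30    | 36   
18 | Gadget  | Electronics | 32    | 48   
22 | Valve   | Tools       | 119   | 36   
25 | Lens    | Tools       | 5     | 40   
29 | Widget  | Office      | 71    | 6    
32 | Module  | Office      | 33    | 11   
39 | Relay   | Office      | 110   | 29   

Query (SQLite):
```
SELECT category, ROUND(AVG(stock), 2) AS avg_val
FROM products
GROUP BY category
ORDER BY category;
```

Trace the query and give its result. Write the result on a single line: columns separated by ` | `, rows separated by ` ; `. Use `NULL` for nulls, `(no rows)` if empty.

Partition products by category; compute ROUND(AVG(stock), 2) within each group.
  Books: ids {3, 8, 12, 13} → ROUND(AVG(stock), 2)=24.25
  Electronics: ids {16, 18} → ROUND(AVG(stock), 2)=42
  Office: ids {15, 29, 32, 39} → ROUND(AVG(stock), 2)=16.5
  Tools: ids {5, 22, 25} → ROUND(AVG(stock), 2)=32

Books | 24.25 ; Electronics | 42 ; Office | 16.5 ; Tools | 32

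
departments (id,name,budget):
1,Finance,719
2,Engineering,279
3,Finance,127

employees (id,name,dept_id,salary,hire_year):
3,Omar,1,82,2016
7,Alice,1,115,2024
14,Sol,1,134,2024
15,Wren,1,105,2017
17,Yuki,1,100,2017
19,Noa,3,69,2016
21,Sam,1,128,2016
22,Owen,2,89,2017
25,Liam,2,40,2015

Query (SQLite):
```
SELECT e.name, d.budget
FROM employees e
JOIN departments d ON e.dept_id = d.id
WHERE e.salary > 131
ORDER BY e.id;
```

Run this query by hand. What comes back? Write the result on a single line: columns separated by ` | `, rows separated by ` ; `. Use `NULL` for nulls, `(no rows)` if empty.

Each employees row matches the departments row where dept_id = departments.id.
Then keep rows with e.salary > 131.

Sol | 719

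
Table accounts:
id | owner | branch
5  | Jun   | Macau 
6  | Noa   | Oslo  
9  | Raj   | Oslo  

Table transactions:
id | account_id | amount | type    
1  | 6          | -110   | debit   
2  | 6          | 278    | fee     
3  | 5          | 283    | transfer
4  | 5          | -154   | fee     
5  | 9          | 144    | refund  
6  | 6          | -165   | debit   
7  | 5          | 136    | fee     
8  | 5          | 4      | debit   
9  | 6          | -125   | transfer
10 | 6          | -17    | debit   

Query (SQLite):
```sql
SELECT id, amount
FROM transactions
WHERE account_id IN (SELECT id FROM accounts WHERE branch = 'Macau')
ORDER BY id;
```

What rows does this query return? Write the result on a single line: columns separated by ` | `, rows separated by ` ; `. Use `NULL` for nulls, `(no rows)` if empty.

3 | 283 ; 4 | -154 ; 7 | 136 ; 8 | 4

Inner query: accounts.id where branch = 'Macau'.
Outer: keep transactions rows whose account_id is in that set.
Inner query → {5}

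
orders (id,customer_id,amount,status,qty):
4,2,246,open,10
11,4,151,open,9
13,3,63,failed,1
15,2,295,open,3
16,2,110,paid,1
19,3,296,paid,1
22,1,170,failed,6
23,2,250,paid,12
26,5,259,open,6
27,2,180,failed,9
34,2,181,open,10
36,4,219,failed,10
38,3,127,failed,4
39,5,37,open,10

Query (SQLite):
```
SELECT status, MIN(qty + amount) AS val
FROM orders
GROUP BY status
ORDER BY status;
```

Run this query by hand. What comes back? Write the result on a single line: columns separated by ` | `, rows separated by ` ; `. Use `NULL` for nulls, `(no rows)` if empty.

For each row compute qty + amount.
Group by status; take MIN of the expression per group.
  failed: ids {13, 22, 27, 36, 38} → MIN(qty + amount)=64
  open: ids {4, 11, 15, 26, 34, 39} → MIN(qty + amount)=47
  paid: ids {16, 19, 23} → MIN(qty + amount)=111

failed | 64 ; open | 47 ; paid | 111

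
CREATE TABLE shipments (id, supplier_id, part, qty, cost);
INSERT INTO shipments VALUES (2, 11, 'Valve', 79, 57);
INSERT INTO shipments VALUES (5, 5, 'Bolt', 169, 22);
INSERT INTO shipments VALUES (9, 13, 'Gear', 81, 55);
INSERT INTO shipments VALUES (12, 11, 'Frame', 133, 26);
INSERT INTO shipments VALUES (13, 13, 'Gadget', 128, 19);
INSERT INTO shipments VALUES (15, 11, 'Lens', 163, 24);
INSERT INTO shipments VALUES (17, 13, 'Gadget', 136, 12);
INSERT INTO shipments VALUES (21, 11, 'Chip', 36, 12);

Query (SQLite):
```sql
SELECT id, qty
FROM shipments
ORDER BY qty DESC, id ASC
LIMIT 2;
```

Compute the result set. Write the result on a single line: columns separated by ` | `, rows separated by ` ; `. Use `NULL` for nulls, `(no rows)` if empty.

Sort by qty desc, tiebreak id asc: (169, id=5), (163, id=15), (136, id=17), (133, id=12), (128, id=13) …. Take first 2.

5 | 169 ; 15 | 163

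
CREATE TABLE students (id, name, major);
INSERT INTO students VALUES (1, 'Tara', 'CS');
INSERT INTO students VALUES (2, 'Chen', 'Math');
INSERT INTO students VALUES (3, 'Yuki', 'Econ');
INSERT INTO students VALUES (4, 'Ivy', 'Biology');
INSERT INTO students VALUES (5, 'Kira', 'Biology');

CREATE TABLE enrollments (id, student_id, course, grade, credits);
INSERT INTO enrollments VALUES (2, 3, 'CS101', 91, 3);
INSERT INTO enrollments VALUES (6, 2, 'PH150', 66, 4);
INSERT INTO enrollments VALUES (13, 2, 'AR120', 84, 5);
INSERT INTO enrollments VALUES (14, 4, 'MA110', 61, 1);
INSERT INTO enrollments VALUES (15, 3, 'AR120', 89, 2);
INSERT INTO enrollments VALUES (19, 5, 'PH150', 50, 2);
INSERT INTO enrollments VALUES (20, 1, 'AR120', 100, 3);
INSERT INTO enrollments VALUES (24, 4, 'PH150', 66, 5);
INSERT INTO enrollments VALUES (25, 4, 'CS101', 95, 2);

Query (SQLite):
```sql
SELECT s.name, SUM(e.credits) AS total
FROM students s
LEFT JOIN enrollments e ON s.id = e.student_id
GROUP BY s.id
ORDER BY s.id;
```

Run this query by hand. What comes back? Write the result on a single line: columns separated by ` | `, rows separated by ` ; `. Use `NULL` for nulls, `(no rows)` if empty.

Tara | 3 ; Chen | 9 ; Yuki | 5 ; Ivy | 8 ; Kira | 2

LEFT JOIN keeps every students row; unmatched ones get NULL for enrollments columns.
Group by students.id and compute SUM(e.credits). SUM over an all-NULL group is NULL.
  1: ids {20} → SUM(e.credits)=3
  2: ids {6, 13} → SUM(e.credits)=9
  3: ids {2, 15} → SUM(e.credits)=5
  4: ids {14, 24, 25} → SUM(e.credits)=8
  5: ids {19} → SUM(e.credits)=2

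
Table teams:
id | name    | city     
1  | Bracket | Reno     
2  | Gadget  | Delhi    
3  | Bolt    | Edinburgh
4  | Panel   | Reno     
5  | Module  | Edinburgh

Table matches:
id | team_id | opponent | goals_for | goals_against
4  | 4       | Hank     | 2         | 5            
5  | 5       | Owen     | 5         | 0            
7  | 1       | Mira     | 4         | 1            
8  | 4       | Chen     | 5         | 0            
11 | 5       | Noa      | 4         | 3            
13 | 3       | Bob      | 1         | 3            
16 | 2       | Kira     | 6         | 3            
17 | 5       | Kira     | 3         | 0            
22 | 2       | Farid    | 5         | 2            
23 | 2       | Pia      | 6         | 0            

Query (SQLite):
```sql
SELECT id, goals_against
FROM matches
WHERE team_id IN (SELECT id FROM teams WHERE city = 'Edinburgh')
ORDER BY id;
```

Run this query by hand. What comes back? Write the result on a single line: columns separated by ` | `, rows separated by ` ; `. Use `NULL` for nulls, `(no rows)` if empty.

Inner query: teams.id where city = 'Edinburgh'.
Outer: keep matches rows whose team_id is in that set.
Inner query → {3, 5}

5 | 0 ; 11 | 3 ; 13 | 3 ; 17 | 0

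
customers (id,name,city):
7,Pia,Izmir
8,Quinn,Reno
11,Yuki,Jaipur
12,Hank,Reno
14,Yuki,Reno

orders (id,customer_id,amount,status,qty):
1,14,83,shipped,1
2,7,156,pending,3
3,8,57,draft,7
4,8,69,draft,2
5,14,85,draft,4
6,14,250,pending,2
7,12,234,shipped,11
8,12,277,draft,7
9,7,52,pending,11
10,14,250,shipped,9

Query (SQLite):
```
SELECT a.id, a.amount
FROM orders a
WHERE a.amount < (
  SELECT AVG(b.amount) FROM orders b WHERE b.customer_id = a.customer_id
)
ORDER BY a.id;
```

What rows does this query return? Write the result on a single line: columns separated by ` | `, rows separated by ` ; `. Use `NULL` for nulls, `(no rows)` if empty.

For each orders row a, compute AVG(amount) over rows sharing a.customer_id.
Keep row a if a.amount < that per-group AVG.
  customer_id=7: AVG(amount) = 104.0
  customer_id=8: AVG(amount) = 63.0
  customer_id=12: AVG(amount) = 255.5
  customer_id=14: AVG(amount) = 167.0

1 | 83 ; 3 | 57 ; 5 | 85 ; 7 | 234 ; 9 | 52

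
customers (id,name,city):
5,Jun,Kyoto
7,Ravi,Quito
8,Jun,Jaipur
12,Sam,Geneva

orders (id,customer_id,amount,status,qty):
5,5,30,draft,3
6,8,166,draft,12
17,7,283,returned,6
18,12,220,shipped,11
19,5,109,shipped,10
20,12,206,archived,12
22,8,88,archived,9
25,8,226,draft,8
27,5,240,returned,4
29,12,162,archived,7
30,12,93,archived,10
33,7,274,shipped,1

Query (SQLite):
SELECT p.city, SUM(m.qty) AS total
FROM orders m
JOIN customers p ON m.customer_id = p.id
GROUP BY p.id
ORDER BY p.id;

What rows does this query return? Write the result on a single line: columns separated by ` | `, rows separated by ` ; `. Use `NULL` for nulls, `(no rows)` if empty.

Join each orders row to its customers via customer_id.
Group joined rows by customers.id; compute SUM(m.qty) per group.
  5: ids {5, 19, 27} → SUM(m.qty)=17
  7: ids {17, 33} → SUM(m.qty)=7
  8: ids {6, 22, 25} → SUM(m.qty)=29
  12: ids {18, 20, 29, 30} → SUM(m.qty)=40

Kyoto | 17 ; Quito | 7 ; Jaipur | 29 ; Geneva | 40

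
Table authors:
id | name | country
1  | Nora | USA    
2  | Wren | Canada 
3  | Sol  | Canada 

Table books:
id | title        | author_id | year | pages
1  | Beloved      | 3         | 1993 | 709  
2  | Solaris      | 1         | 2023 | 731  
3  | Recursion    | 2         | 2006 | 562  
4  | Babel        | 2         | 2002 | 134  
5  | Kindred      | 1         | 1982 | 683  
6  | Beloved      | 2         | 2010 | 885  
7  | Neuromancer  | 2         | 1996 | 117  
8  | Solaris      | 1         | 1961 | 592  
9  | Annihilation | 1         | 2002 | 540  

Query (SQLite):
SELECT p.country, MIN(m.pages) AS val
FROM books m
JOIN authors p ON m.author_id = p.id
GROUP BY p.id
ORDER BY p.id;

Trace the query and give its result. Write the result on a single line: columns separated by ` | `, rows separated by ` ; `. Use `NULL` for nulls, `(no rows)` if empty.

Join each books row to its authors via author_id.
Group joined rows by authors.id; compute MIN(m.pages) per group.
  1: ids {2, 5, 8, 9} → MIN(m.pages)=540
  2: ids {3, 4, 6, 7} → MIN(m.pages)=117
  3: ids {1} → MIN(m.pages)=709

USA | 540 ; Canada | 117 ; Canada | 709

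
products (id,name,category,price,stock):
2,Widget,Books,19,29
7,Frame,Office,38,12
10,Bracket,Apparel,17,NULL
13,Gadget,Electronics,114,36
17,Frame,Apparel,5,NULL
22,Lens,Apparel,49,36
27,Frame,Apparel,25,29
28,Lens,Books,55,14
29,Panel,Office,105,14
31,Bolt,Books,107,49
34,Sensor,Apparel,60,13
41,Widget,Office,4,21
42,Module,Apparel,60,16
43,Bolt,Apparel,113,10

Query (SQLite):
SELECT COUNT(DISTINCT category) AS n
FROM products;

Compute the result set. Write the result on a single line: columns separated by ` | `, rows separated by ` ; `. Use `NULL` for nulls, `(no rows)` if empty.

Count distinct non-NULL category values.

4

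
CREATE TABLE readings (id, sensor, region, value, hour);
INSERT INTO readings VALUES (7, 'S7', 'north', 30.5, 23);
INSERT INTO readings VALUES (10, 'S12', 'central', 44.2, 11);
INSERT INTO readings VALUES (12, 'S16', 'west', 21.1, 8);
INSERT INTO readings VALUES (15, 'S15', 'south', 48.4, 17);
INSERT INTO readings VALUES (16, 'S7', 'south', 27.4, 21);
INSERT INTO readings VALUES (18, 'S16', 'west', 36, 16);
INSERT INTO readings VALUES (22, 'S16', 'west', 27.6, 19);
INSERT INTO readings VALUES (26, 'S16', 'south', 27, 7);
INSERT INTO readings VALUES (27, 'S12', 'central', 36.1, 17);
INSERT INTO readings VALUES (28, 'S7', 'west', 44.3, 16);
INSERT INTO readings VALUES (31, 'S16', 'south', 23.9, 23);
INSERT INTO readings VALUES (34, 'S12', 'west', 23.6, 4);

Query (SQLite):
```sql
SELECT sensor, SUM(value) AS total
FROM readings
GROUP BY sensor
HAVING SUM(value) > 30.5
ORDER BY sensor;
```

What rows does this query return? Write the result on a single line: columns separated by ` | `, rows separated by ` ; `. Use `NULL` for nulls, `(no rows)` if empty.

Partition readings by sensor; compute SUM(value) within each group.
HAVING: keep groups where SUM(value) > 30.5.
  S12: ids {10, 27, 34} → SUM(value)=103.9
  S15: ids {15} → SUM(value)=48.4
  S16: ids {12, 18, 22, 26, 31} → SUM(value)=135.6
  S7: ids {7, 16, 28} → SUM(value)=102.2

S12 | 103.9 ; S15 | 48.4 ; S16 | 135.6 ; S7 | 102.2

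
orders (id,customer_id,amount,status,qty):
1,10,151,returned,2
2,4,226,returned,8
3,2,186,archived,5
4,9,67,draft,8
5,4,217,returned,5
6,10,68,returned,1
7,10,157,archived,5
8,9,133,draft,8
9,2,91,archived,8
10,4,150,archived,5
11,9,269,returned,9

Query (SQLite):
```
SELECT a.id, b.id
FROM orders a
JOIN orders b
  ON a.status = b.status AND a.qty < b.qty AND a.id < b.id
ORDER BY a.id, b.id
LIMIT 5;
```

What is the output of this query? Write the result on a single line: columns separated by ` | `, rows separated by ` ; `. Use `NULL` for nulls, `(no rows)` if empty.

1 | 2 ; 1 | 5 ; 1 | 11 ; 2 | 11 ; 3 | 9

Pairs (a,b) with same status, a.qty < b.qty, a.id < b.id.
status groups: archived:{3,7,9,10} draft:{4,8} returned:{1,2,5,6,11}
Ordered by (a.id, b.id); first 5.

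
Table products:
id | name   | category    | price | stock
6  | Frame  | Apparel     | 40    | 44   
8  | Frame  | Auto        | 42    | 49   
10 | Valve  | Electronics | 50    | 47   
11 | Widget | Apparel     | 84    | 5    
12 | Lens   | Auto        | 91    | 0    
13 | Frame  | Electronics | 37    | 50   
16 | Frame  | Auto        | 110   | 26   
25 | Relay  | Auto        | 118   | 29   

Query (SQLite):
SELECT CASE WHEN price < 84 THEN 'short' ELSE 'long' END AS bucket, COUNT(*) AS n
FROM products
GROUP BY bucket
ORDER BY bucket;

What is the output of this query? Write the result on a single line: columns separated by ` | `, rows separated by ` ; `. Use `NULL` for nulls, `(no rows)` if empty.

Bucket rows by price < 84 → 'short' else 'long'; count each bucket.

long | 4 ; short | 4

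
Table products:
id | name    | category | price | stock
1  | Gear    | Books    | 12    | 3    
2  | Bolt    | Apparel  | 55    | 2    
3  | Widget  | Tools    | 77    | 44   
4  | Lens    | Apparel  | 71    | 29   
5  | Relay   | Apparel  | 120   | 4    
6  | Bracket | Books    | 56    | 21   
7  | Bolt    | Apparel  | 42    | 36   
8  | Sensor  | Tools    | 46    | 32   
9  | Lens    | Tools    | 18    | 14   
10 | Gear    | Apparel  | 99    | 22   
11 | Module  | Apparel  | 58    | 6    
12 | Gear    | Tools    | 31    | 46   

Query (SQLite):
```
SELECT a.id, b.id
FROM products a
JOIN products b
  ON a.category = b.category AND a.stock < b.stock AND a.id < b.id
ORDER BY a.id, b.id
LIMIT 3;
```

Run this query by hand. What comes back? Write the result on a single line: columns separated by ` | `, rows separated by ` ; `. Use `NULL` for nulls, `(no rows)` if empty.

1 | 6 ; 2 | 4 ; 2 | 5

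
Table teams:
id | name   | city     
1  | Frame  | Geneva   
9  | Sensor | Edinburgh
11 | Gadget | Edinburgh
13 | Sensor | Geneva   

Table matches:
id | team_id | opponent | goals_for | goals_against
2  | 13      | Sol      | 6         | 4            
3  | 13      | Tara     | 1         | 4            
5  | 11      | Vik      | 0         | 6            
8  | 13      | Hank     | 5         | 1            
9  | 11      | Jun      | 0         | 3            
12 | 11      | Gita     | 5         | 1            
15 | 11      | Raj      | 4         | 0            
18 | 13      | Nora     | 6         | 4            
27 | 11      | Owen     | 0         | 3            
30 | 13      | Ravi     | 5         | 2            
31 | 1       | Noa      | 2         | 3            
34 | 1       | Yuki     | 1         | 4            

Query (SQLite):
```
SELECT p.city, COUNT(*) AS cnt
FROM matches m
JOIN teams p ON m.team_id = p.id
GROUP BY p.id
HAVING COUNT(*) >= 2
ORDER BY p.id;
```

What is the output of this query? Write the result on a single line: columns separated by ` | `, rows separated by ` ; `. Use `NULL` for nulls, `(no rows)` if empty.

Geneva | 2 ; Edinburgh | 5 ; Geneva | 5

Join each matches row to its teams via team_id.
Group joined rows by teams.id; compute COUNT(*) per group.
HAVING: keep groups with count ≥ 2.
  1: ids {31, 34} → COUNT(*)=2
  11: ids {5, 9, 12, 15, 27} → COUNT(*)=5
  13: ids {2, 3, 8, 18, 30} → COUNT(*)=5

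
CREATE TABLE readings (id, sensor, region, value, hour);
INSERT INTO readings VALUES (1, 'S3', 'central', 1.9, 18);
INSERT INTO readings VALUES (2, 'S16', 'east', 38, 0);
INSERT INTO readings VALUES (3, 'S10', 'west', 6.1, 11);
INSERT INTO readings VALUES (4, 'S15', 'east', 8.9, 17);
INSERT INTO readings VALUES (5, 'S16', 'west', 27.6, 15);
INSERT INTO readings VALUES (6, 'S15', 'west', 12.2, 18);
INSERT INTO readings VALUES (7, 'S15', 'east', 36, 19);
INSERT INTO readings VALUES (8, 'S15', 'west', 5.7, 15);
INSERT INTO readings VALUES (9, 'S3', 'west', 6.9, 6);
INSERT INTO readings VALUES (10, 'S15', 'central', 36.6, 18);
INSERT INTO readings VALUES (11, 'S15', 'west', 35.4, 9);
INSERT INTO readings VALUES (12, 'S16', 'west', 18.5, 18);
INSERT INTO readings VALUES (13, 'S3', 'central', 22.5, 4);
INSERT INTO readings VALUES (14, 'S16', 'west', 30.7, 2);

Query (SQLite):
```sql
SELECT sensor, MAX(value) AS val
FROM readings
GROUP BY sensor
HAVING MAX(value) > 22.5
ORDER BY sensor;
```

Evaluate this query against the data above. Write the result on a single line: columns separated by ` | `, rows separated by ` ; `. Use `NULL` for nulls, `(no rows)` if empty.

S15 | 36.6 ; S16 | 38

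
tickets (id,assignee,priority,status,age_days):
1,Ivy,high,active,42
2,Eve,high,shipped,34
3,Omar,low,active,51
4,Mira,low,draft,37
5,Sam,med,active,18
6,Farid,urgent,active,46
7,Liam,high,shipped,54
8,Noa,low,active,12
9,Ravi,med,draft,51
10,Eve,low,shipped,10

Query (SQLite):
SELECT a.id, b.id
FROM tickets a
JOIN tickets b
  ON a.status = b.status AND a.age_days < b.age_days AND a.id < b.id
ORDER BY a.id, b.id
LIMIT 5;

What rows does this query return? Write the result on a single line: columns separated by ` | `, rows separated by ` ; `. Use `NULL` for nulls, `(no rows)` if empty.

1 | 3 ; 1 | 6 ; 2 | 7 ; 4 | 9 ; 5 | 6

Pairs (a,b) with same status, a.age_days < b.age_days, a.id < b.id.
status groups: active:{1,3,5,6,8} draft:{4,9} shipped:{2,7,10}
Ordered by (a.id, b.id); first 5.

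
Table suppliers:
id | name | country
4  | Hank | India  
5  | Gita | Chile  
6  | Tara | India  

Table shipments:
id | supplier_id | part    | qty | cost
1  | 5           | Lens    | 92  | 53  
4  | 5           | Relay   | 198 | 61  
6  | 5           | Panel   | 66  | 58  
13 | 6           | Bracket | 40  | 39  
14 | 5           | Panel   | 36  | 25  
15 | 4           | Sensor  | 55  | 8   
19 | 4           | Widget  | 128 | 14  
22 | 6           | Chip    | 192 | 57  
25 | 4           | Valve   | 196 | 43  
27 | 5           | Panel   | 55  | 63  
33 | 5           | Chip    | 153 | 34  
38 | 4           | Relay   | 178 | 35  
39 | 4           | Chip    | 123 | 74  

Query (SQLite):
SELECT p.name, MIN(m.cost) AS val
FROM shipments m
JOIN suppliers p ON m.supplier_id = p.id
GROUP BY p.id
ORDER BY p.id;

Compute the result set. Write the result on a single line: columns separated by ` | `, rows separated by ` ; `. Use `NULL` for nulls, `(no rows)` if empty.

Join each shipments row to its suppliers via supplier_id.
Group joined rows by suppliers.id; compute MIN(m.cost) per group.
  4: ids {15, 19, 25, 38, 39} → MIN(m.cost)=8
  5: ids {1, 4, 6, 14, 27, 33} → MIN(m.cost)=25
  6: ids {13, 22} → MIN(m.cost)=39

Hank | 8 ; Gita | 25 ; Tara | 39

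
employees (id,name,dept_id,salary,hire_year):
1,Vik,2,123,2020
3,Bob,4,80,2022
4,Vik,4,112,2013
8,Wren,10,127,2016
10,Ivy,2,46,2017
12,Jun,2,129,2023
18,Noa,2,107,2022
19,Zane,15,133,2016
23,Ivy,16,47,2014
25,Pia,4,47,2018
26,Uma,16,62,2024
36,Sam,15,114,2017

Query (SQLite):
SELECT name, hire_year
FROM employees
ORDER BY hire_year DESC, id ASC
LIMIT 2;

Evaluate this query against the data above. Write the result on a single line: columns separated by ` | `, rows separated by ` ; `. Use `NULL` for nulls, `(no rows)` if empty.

Uma | 2024 ; Jun | 2023

Sort by hire_year desc, tiebreak id asc: (2024, id=26), (2023, id=12), (2022, id=3), (2022, id=18), (2020, id=1) …. Take first 2.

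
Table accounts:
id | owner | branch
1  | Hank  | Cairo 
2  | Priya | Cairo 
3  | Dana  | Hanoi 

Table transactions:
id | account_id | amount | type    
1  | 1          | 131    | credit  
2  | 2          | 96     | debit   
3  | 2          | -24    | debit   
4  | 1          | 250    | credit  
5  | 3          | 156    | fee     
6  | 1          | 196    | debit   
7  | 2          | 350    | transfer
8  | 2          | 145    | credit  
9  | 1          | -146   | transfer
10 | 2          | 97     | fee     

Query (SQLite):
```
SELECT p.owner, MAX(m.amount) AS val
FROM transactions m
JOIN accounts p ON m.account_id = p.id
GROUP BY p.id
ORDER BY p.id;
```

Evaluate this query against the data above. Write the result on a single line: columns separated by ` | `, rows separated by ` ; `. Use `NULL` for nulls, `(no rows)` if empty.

Hank | 250 ; Priya | 350 ; Dana | 156

Join each transactions row to its accounts via account_id.
Group joined rows by accounts.id; compute MAX(m.amount) per group.
  1: ids {1, 4, 6, 9} → MAX(m.amount)=250
  2: ids {2, 3, 7, 8, 10} → MAX(m.amount)=350
  3: ids {5} → MAX(m.amount)=156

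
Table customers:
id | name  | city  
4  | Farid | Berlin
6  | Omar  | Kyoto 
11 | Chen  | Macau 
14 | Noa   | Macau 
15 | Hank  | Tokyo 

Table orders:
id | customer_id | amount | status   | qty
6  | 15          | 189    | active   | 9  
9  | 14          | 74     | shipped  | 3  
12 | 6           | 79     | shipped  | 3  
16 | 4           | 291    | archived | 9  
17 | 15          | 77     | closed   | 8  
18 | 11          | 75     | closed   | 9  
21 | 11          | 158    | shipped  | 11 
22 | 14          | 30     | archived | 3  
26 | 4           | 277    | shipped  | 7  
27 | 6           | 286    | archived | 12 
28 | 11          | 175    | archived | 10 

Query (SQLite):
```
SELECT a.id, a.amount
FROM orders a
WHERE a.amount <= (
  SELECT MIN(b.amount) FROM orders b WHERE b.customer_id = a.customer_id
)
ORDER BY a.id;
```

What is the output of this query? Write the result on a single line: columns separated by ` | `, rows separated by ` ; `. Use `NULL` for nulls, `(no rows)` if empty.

For each orders row a, compute MIN(amount) over rows sharing a.customer_id.
Keep row a if a.amount <= that per-group MIN.
  customer_id=4: MIN(amount) = 277
  customer_id=6: MIN(amount) = 79
  customer_id=11: MIN(amount) = 75
  customer_id=14: MIN(amount) = 30
  customer_id=15: MIN(amount) = 77

12 | 79 ; 17 | 77 ; 18 | 75 ; 22 | 30 ; 26 | 277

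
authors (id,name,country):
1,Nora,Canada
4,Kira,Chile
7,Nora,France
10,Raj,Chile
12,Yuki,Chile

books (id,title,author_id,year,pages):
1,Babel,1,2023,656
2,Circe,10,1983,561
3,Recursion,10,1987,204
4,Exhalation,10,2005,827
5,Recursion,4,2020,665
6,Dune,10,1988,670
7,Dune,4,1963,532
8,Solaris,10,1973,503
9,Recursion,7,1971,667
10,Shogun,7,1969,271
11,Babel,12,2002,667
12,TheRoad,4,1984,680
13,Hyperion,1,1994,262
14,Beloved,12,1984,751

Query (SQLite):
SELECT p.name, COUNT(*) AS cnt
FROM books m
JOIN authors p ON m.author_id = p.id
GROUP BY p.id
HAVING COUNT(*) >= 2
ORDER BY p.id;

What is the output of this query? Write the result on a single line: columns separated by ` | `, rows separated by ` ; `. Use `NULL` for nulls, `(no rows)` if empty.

Join each books row to its authors via author_id.
Group joined rows by authors.id; compute COUNT(*) per group.
HAVING: keep groups with count ≥ 2.
  1: ids {1, 13} → COUNT(*)=2
  4: ids {5, 7, 12} → COUNT(*)=3
  7: ids {9, 10} → COUNT(*)=2
  10: ids {2, 3, 4, 6, 8} → COUNT(*)=5
  12: ids {11, 14} → COUNT(*)=2

Nora | 2 ; Kira | 3 ; Nora | 2 ; Raj | 5 ; Yuki | 2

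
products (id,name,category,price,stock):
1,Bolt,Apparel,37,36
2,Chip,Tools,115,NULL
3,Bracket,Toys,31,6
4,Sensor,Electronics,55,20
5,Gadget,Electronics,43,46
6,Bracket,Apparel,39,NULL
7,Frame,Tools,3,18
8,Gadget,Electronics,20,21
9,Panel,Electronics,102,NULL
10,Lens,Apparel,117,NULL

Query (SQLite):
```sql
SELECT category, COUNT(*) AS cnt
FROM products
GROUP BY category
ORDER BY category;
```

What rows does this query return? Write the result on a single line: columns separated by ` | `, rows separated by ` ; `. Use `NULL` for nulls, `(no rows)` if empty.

Apparel | 3 ; Electronics | 4 ; Tools | 2 ; Toys | 1

Partition products by category; compute COUNT(*) within each group.
  Apparel: ids {1, 6, 10} → COUNT(*)=3
  Electronics: ids {4, 5, 8, 9} → COUNT(*)=4
  Tools: ids {2, 7} → COUNT(*)=2
  Toys: ids {3} → COUNT(*)=1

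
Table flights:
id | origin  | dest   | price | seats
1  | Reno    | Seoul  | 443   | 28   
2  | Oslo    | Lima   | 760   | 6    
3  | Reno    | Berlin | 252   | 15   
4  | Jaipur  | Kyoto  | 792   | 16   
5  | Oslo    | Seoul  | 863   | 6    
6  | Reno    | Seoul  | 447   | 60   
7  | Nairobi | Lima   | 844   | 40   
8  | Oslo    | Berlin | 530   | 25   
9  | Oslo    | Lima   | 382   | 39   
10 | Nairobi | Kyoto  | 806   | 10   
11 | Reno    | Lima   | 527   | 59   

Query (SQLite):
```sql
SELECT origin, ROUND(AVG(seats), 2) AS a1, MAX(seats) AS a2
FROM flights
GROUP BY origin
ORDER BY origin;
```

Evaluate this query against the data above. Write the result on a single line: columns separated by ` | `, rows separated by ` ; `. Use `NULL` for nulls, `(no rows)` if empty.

Jaipur | 16 | 16 ; Nairobi | 25 | 40 ; Oslo | 19 | 39 ; Reno | 40.5 | 60

Group flights by origin.
Per group compute: ROUND(AVG(seats), 2), MAX(seats).
  Jaipur: ids {4} → ROUND(AVG(seats), 2)=16, MAX(seats)=16
  Nairobi: ids {7, 10} → ROUND(AVG(seats), 2)=25, MAX(seats)=40
  Oslo: ids {2, 5, 8, 9} → ROUND(AVG(seats), 2)=19, MAX(seats)=39
  Reno: ids {1, 3, 6, 11} → ROUND(AVG(seats), 2)=40.5, MAX(seats)=60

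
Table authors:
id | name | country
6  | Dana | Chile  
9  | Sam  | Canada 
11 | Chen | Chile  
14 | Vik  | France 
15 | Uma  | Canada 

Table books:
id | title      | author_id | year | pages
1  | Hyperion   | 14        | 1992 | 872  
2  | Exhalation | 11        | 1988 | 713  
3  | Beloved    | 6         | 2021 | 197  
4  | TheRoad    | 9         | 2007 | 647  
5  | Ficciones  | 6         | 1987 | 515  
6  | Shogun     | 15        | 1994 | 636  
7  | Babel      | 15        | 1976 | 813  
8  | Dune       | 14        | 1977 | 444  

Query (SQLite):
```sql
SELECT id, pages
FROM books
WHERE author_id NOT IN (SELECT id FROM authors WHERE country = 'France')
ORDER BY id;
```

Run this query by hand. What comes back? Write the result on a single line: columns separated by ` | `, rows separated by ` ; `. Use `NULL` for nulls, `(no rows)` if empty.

2 | 713 ; 3 | 197 ; 4 | 647 ; 5 | 515 ; 6 | 636 ; 7 | 813

Inner query: authors.id where country = 'France'.
Outer: keep books rows whose author_id is not in that set.
Inner query → {14}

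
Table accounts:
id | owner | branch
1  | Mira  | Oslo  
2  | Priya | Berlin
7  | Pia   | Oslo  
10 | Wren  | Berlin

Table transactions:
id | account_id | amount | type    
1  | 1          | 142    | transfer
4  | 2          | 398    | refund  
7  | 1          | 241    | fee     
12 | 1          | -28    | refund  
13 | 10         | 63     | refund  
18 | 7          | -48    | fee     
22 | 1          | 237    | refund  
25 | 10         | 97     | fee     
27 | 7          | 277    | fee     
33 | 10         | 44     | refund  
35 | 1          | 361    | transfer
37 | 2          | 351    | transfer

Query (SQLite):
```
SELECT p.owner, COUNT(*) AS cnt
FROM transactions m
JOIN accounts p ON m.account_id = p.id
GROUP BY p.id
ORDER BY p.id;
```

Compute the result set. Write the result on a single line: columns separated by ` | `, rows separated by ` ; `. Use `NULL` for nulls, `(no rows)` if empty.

Join each transactions row to its accounts via account_id.
Group joined rows by accounts.id; compute COUNT(*) per group.
  1: ids {1, 7, 12, 22, 35} → COUNT(*)=5
  2: ids {4, 37} → COUNT(*)=2
  7: ids {18, 27} → COUNT(*)=2
  10: ids {13, 25, 33} → COUNT(*)=3

Mira | 5 ; Priya | 2 ; Pia | 2 ; Wren | 3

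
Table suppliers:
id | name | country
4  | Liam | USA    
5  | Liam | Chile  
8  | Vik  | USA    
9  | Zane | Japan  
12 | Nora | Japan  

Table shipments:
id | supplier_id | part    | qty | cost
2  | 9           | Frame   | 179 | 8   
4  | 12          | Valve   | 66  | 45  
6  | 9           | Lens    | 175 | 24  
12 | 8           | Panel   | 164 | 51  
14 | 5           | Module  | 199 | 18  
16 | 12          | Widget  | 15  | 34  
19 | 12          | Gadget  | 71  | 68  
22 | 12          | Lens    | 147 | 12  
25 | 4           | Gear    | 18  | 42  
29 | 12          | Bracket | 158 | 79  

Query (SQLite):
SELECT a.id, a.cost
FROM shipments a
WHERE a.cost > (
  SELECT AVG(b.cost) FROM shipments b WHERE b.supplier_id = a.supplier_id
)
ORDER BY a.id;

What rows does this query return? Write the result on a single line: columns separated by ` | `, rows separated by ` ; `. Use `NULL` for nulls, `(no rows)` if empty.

6 | 24 ; 19 | 68 ; 29 | 79

For each shipments row a, compute AVG(cost) over rows sharing a.supplier_id.
Keep row a if a.cost > that per-group AVG.
  supplier_id=4: AVG(cost) = 42.0
  supplier_id=5: AVG(cost) = 18.0
  supplier_id=8: AVG(cost) = 51.0
  supplier_id=9: AVG(cost) = 16.0
  supplier_id=12: AVG(cost) = 47.6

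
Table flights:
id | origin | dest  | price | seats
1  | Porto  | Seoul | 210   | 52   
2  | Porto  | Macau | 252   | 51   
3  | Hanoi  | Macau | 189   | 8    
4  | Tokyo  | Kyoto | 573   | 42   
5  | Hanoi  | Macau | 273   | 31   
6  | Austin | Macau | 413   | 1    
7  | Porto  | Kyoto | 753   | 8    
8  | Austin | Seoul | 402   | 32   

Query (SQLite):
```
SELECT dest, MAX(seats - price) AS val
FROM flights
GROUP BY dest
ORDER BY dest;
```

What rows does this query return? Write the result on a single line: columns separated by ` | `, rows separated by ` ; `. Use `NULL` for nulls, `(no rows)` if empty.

Kyoto | -531 ; Macau | -181 ; Seoul | -158

For each row compute seats - price.
Group by dest; take MAX of the expression per group.
  Kyoto: ids {4, 7} → MAX(seats - price)=-531
  Macau: ids {2, 3, 5, 6} → MAX(seats - price)=-181
  Seoul: ids {1, 8} → MAX(seats - price)=-158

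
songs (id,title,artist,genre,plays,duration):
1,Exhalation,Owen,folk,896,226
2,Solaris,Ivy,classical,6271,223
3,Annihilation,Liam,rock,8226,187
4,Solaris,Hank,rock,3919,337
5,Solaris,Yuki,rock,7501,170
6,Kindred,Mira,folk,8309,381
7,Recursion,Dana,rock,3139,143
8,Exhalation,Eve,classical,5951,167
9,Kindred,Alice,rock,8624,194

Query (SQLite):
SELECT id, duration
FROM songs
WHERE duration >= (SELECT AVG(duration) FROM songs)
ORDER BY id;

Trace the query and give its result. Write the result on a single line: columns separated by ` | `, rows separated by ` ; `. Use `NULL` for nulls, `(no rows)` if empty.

1 | 226 ; 4 | 337 ; 6 | 381

Scalar subquery: AVG(duration) over all songs rows = 225.333333 (≈; comparison uses full precision).
Keep rows where duration >= that value.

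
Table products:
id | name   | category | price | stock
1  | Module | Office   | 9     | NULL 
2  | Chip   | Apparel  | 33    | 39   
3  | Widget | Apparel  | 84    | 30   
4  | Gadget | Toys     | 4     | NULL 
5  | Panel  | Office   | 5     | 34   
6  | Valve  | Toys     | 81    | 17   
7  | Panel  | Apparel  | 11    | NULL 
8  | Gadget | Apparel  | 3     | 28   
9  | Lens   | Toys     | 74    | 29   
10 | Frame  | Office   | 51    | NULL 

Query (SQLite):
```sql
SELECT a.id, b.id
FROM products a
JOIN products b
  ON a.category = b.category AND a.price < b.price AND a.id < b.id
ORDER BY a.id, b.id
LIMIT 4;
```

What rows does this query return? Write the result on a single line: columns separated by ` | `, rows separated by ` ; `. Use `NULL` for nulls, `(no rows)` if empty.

1 | 10 ; 2 | 3 ; 4 | 6 ; 4 | 9

Pairs (a,b) with same category, a.price < b.price, a.id < b.id.
category groups: Apparel:{2,3,7,8} Office:{1,5,10} Toys:{4,6,9}
Ordered by (a.id, b.id); first 4.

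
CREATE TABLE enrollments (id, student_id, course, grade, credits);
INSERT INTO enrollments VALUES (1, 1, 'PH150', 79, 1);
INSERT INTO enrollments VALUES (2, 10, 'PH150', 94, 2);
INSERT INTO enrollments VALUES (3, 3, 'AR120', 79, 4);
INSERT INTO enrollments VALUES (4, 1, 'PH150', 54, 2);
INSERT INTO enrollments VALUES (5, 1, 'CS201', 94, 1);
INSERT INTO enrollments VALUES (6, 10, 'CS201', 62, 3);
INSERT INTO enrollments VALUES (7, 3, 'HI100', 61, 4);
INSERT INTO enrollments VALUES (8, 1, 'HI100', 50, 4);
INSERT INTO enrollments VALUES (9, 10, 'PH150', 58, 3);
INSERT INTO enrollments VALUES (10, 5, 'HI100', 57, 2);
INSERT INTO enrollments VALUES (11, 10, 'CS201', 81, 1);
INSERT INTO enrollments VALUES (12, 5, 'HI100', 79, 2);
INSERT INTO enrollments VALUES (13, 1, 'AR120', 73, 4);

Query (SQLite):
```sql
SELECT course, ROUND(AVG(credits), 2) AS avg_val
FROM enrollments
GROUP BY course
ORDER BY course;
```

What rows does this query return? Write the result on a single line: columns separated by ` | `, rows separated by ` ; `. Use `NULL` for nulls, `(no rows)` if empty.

AR120 | 4 ; CS201 | 1.67 ; HI100 | 3 ; PH150 | 2

Partition enrollments by course; compute ROUND(AVG(credits), 2) within each group.
  AR120: ids {3, 13} → ROUND(AVG(credits), 2)=4
  CS201: ids {5, 6, 11} → ROUND(AVG(credits), 2)=1.67
  HI100: ids {7, 8, 10, 12} → ROUND(AVG(credits), 2)=3
  PH150: ids {1, 2, 4, 9} → ROUND(AVG(credits), 2)=2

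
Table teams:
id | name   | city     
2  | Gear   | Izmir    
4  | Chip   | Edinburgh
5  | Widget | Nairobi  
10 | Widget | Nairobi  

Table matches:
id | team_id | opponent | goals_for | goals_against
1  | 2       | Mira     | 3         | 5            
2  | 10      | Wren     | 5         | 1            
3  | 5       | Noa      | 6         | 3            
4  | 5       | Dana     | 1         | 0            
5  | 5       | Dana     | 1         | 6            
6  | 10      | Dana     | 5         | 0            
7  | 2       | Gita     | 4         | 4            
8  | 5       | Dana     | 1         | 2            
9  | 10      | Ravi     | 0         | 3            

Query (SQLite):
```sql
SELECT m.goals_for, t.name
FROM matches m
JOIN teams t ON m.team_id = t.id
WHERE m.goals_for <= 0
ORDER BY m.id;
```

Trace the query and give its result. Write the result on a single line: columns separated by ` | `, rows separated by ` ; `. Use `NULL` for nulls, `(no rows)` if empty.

Each matches row matches the teams row where team_id = teams.id.
Then keep rows with m.goals_for <= 0.

0 | Widget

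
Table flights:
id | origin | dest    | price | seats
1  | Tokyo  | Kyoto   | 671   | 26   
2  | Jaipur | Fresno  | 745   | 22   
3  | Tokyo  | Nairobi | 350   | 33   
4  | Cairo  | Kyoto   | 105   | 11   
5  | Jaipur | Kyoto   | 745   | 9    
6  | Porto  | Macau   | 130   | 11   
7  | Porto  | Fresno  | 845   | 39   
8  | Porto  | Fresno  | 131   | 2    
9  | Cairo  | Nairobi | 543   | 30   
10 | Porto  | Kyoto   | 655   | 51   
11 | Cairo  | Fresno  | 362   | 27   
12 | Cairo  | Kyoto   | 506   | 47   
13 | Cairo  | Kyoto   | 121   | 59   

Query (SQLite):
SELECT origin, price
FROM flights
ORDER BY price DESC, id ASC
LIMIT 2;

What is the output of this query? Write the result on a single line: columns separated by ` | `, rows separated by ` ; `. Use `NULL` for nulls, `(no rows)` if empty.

Porto | 845 ; Jaipur | 745

Sort by price desc, tiebreak id asc: (845, id=7), (745, id=2), (745, id=5), (671, id=1), (655, id=10) …. Take first 2.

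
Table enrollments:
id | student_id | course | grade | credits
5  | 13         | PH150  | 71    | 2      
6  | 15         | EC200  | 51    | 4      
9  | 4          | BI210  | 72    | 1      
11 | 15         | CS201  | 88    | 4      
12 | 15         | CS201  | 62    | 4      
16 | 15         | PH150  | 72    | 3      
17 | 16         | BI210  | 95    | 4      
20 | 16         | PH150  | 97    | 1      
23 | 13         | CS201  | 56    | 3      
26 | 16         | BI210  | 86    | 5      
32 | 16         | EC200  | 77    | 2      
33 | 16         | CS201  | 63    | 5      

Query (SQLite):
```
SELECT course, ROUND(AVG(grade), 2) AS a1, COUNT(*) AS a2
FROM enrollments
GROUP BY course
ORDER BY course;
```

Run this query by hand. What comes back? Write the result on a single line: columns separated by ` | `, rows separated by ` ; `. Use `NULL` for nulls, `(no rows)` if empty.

BI210 | 84.33 | 3 ; CS201 | 67.25 | 4 ; EC200 | 64 | 2 ; PH150 | 80 | 3

Group enrollments by course.
Per group compute: ROUND(AVG(grade), 2), COUNT(*).
  BI210: ids {9, 17, 26} → ROUND(AVG(grade), 2)=84.33, COUNT(*)=3
  CS201: ids {11, 12, 23, 33} → ROUND(AVG(grade), 2)=67.25, COUNT(*)=4
  EC200: ids {6, 32} → ROUND(AVG(grade), 2)=64, COUNT(*)=2
  PH150: ids {5, 16, 20} → ROUND(AVG(grade), 2)=80, COUNT(*)=3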